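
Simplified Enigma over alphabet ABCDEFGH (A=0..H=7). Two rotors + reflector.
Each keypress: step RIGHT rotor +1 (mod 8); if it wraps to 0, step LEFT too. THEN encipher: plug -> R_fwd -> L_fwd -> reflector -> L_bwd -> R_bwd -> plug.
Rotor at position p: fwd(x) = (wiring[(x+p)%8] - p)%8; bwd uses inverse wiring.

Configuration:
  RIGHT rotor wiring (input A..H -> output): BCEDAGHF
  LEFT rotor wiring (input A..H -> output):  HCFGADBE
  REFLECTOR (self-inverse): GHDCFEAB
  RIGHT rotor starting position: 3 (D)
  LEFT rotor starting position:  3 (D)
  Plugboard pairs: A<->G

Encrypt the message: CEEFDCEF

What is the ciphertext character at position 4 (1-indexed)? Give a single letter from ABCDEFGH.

Char 1 ('C'): step: R->4, L=3; C->plug->C->R->D->L->G->refl->A->L'->C->R'->B->plug->B
Char 2 ('E'): step: R->5, L=3; E->plug->E->R->F->L->E->refl->F->L'->B->R'->A->plug->G
Char 3 ('E'): step: R->6, L=3; E->plug->E->R->G->L->H->refl->B->L'->E->R'->D->plug->D
Char 4 ('F'): step: R->7, L=3; F->plug->F->R->B->L->F->refl->E->L'->F->R'->D->plug->D

D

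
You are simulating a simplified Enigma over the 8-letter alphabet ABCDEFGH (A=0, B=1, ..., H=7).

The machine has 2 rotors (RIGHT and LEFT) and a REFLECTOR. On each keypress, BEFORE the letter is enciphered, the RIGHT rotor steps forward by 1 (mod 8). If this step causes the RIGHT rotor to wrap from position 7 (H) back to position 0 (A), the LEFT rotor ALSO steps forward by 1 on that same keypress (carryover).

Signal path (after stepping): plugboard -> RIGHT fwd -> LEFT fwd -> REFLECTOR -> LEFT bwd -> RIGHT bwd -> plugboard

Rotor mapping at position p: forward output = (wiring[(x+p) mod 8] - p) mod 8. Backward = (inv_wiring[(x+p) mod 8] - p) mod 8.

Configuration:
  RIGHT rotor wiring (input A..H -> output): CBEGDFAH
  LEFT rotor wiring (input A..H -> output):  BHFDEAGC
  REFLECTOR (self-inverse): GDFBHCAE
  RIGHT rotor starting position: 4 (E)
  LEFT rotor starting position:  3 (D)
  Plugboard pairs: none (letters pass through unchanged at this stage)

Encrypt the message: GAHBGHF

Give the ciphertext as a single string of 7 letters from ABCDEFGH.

Answer: BHBHCCH

Derivation:
Char 1 ('G'): step: R->5, L=3; G->plug->G->R->B->L->B->refl->D->L'->D->R'->B->plug->B
Char 2 ('A'): step: R->6, L=3; A->plug->A->R->C->L->F->refl->C->L'->H->R'->H->plug->H
Char 3 ('H'): step: R->7, L=3; H->plug->H->R->B->L->B->refl->D->L'->D->R'->B->plug->B
Char 4 ('B'): step: R->0, L->4 (L advanced); B->plug->B->R->B->L->E->refl->H->L'->H->R'->H->plug->H
Char 5 ('G'): step: R->1, L=4; G->plug->G->R->G->L->B->refl->D->L'->F->R'->C->plug->C
Char 6 ('H'): step: R->2, L=4; H->plug->H->R->H->L->H->refl->E->L'->B->R'->C->plug->C
Char 7 ('F'): step: R->3, L=4; F->plug->F->R->H->L->H->refl->E->L'->B->R'->H->plug->H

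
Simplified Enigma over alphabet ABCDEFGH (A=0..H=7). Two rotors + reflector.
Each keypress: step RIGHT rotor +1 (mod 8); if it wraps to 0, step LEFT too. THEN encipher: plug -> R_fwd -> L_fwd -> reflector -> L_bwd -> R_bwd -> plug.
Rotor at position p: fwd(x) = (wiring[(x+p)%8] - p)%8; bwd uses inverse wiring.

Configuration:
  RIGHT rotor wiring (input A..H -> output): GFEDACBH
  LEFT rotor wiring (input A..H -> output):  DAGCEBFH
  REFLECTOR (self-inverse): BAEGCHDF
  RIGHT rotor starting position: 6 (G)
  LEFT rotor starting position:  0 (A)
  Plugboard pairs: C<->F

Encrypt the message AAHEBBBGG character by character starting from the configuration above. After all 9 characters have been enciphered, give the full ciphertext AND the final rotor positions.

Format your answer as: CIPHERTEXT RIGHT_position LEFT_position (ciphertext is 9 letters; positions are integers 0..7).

Char 1 ('A'): step: R->7, L=0; A->plug->A->R->A->L->D->refl->G->L'->C->R'->H->plug->H
Char 2 ('A'): step: R->0, L->1 (L advanced); A->plug->A->R->G->L->G->refl->D->L'->D->R'->D->plug->D
Char 3 ('H'): step: R->1, L=1; H->plug->H->R->F->L->E->refl->C->L'->H->R'->D->plug->D
Char 4 ('E'): step: R->2, L=1; E->plug->E->R->H->L->C->refl->E->L'->F->R'->F->plug->C
Char 5 ('B'): step: R->3, L=1; B->plug->B->R->F->L->E->refl->C->L'->H->R'->C->plug->F
Char 6 ('B'): step: R->4, L=1; B->plug->B->R->G->L->G->refl->D->L'->D->R'->D->plug->D
Char 7 ('B'): step: R->5, L=1; B->plug->B->R->E->L->A->refl->B->L'->C->R'->C->plug->F
Char 8 ('G'): step: R->6, L=1; G->plug->G->R->C->L->B->refl->A->L'->E->R'->H->plug->H
Char 9 ('G'): step: R->7, L=1; G->plug->G->R->D->L->D->refl->G->L'->G->R'->C->plug->F
Final: ciphertext=HDDCFDFHF, RIGHT=7, LEFT=1

Answer: HDDCFDFHF 7 1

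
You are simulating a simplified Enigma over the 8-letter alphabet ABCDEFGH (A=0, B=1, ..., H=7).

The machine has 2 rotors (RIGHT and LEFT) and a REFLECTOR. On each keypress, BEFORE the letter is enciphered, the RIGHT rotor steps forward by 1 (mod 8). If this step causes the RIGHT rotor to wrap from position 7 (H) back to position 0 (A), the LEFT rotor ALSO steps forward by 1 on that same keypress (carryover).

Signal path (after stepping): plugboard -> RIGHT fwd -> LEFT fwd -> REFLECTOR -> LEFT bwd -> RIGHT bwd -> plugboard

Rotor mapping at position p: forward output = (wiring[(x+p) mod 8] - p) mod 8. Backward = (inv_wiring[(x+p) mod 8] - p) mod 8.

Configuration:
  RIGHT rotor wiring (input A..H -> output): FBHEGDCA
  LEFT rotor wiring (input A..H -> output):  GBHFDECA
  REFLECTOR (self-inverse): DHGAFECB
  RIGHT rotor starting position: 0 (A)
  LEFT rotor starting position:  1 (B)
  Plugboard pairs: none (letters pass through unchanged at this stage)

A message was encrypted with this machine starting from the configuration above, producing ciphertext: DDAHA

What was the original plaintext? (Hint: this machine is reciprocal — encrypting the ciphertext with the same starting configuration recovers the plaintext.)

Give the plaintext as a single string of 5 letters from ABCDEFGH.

Char 1 ('D'): step: R->1, L=1; D->plug->D->R->F->L->B->refl->H->L'->G->R'->B->plug->B
Char 2 ('D'): step: R->2, L=1; D->plug->D->R->B->L->G->refl->C->L'->D->R'->G->plug->G
Char 3 ('A'): step: R->3, L=1; A->plug->A->R->B->L->G->refl->C->L'->D->R'->B->plug->B
Char 4 ('H'): step: R->4, L=1; H->plug->H->R->A->L->A->refl->D->L'->E->R'->D->plug->D
Char 5 ('A'): step: R->5, L=1; A->plug->A->R->G->L->H->refl->B->L'->F->R'->B->plug->B

Answer: BGBDB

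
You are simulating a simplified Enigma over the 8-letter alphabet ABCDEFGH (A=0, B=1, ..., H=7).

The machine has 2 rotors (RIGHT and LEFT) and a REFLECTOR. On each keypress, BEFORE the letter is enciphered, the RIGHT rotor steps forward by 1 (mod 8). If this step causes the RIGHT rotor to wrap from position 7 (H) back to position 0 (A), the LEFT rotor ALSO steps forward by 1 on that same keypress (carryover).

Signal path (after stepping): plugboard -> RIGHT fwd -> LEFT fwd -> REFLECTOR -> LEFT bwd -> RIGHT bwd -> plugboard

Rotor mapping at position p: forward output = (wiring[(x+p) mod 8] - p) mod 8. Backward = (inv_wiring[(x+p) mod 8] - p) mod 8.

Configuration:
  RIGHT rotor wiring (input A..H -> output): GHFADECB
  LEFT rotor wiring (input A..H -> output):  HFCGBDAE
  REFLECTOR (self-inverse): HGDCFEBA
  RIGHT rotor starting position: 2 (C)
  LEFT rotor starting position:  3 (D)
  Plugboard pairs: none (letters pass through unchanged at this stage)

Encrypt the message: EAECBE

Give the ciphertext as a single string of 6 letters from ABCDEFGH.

Answer: BEAHAH

Derivation:
Char 1 ('E'): step: R->3, L=3; E->plug->E->R->G->L->C->refl->D->L'->A->R'->B->plug->B
Char 2 ('A'): step: R->4, L=3; A->plug->A->R->H->L->H->refl->A->L'->C->R'->E->plug->E
Char 3 ('E'): step: R->5, L=3; E->plug->E->R->C->L->A->refl->H->L'->H->R'->A->plug->A
Char 4 ('C'): step: R->6, L=3; C->plug->C->R->A->L->D->refl->C->L'->G->R'->H->plug->H
Char 5 ('B'): step: R->7, L=3; B->plug->B->R->H->L->H->refl->A->L'->C->R'->A->plug->A
Char 6 ('E'): step: R->0, L->4 (L advanced); E->plug->E->R->D->L->A->refl->H->L'->B->R'->H->plug->H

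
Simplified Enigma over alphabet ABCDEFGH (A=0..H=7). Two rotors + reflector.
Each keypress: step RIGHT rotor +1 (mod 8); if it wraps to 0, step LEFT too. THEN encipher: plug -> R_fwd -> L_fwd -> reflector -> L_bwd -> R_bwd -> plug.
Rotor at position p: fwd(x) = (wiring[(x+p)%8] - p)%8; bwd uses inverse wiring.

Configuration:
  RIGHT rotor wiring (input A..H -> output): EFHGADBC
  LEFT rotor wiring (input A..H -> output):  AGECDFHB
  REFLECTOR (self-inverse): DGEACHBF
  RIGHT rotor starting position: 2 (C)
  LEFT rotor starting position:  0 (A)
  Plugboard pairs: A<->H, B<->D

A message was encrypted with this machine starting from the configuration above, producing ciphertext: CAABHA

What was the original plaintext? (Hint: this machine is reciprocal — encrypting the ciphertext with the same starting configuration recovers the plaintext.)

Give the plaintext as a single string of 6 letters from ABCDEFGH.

Answer: AGFEAD

Derivation:
Char 1 ('C'): step: R->3, L=0; C->plug->C->R->A->L->A->refl->D->L'->E->R'->H->plug->A
Char 2 ('A'): step: R->4, L=0; A->plug->H->R->C->L->E->refl->C->L'->D->R'->G->plug->G
Char 3 ('A'): step: R->5, L=0; A->plug->H->R->D->L->C->refl->E->L'->C->R'->F->plug->F
Char 4 ('B'): step: R->6, L=0; B->plug->D->R->H->L->B->refl->G->L'->B->R'->E->plug->E
Char 5 ('H'): step: R->7, L=0; H->plug->A->R->D->L->C->refl->E->L'->C->R'->H->plug->A
Char 6 ('A'): step: R->0, L->1 (L advanced); A->plug->H->R->C->L->B->refl->G->L'->F->R'->B->plug->D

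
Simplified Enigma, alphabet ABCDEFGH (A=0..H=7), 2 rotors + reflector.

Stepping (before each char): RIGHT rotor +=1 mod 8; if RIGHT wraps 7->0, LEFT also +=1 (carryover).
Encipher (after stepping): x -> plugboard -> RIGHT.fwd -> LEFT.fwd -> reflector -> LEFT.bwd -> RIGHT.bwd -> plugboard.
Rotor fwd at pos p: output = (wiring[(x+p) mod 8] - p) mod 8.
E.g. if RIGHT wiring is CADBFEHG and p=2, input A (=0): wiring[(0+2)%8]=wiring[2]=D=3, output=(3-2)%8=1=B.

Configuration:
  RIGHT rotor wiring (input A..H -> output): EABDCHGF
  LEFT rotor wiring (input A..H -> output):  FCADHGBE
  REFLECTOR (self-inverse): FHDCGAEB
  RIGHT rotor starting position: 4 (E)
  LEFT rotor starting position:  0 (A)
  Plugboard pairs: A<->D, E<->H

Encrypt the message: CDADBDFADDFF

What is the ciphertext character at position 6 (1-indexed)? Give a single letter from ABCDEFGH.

Char 1 ('C'): step: R->5, L=0; C->plug->C->R->A->L->F->refl->A->L'->C->R'->A->plug->D
Char 2 ('D'): step: R->6, L=0; D->plug->A->R->A->L->F->refl->A->L'->C->R'->D->plug->A
Char 3 ('A'): step: R->7, L=0; A->plug->D->R->C->L->A->refl->F->L'->A->R'->G->plug->G
Char 4 ('D'): step: R->0, L->1 (L advanced); D->plug->A->R->E->L->F->refl->A->L'->F->R'->H->plug->E
Char 5 ('B'): step: R->1, L=1; B->plug->B->R->A->L->B->refl->H->L'->B->R'->D->plug->A
Char 6 ('D'): step: R->2, L=1; D->plug->A->R->H->L->E->refl->G->L'->D->R'->F->plug->F

F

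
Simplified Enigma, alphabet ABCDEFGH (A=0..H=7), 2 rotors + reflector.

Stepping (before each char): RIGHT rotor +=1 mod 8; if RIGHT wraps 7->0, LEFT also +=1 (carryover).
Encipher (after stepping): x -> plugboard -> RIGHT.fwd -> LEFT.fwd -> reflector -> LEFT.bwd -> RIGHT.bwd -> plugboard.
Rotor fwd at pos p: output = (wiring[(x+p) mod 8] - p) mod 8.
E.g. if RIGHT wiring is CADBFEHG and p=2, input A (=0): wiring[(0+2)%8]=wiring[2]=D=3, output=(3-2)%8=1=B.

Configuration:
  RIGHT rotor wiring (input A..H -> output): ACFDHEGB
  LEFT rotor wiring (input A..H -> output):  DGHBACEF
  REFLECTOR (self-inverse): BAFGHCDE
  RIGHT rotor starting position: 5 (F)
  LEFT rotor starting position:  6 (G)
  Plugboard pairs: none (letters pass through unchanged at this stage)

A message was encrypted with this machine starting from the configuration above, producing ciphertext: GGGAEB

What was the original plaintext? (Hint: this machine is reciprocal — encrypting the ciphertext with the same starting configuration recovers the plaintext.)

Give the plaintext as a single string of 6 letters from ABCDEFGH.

Char 1 ('G'): step: R->6, L=6; G->plug->G->R->B->L->H->refl->E->L'->H->R'->E->plug->E
Char 2 ('G'): step: R->7, L=6; G->plug->G->R->F->L->D->refl->G->L'->A->R'->F->plug->F
Char 3 ('G'): step: R->0, L->7 (L advanced); G->plug->G->R->G->L->D->refl->G->L'->A->R'->A->plug->A
Char 4 ('A'): step: R->1, L=7; A->plug->A->R->B->L->E->refl->H->L'->C->R'->C->plug->C
Char 5 ('E'): step: R->2, L=7; E->plug->E->R->E->L->C->refl->F->L'->H->R'->F->plug->F
Char 6 ('B'): step: R->3, L=7; B->plug->B->R->E->L->C->refl->F->L'->H->R'->G->plug->G

Answer: EFACFG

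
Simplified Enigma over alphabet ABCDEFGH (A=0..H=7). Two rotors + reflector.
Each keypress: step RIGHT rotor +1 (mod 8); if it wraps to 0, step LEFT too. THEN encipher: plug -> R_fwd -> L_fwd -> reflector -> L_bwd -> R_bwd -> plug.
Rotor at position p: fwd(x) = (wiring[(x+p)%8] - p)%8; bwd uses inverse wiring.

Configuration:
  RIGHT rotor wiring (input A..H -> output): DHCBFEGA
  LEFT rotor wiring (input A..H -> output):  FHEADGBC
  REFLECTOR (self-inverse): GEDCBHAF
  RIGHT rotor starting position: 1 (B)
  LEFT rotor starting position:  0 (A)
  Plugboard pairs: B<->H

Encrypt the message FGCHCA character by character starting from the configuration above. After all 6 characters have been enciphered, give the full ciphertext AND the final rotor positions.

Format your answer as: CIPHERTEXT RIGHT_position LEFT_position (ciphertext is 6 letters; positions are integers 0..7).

Answer: DBGBFC 7 0

Derivation:
Char 1 ('F'): step: R->2, L=0; F->plug->F->R->G->L->B->refl->E->L'->C->R'->D->plug->D
Char 2 ('G'): step: R->3, L=0; G->plug->G->R->E->L->D->refl->C->L'->H->R'->H->plug->B
Char 3 ('C'): step: R->4, L=0; C->plug->C->R->C->L->E->refl->B->L'->G->R'->G->plug->G
Char 4 ('H'): step: R->5, L=0; H->plug->B->R->B->L->H->refl->F->L'->A->R'->H->plug->B
Char 5 ('C'): step: R->6, L=0; C->plug->C->R->F->L->G->refl->A->L'->D->R'->F->plug->F
Char 6 ('A'): step: R->7, L=0; A->plug->A->R->B->L->H->refl->F->L'->A->R'->C->plug->C
Final: ciphertext=DBGBFC, RIGHT=7, LEFT=0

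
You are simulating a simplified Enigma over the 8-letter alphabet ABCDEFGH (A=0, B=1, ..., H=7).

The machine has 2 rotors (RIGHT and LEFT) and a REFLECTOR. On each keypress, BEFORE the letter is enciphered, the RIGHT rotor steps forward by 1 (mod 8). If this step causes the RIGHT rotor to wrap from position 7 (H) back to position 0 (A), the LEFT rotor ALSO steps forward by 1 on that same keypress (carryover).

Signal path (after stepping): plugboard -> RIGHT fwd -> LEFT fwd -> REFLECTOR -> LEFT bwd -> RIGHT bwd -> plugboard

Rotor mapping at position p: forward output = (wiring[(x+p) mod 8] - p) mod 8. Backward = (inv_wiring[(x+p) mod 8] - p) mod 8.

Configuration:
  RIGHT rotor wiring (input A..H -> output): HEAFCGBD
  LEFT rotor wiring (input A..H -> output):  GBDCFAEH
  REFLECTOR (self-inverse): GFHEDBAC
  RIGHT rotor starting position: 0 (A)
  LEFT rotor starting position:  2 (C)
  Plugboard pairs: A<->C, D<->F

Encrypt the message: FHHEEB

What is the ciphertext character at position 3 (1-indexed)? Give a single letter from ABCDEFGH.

Char 1 ('F'): step: R->1, L=2; F->plug->D->R->B->L->A->refl->G->L'->D->R'->A->plug->C
Char 2 ('H'): step: R->2, L=2; H->plug->H->R->C->L->D->refl->E->L'->G->R'->A->plug->C
Char 3 ('H'): step: R->3, L=2; H->plug->H->R->F->L->F->refl->B->L'->A->R'->E->plug->E

E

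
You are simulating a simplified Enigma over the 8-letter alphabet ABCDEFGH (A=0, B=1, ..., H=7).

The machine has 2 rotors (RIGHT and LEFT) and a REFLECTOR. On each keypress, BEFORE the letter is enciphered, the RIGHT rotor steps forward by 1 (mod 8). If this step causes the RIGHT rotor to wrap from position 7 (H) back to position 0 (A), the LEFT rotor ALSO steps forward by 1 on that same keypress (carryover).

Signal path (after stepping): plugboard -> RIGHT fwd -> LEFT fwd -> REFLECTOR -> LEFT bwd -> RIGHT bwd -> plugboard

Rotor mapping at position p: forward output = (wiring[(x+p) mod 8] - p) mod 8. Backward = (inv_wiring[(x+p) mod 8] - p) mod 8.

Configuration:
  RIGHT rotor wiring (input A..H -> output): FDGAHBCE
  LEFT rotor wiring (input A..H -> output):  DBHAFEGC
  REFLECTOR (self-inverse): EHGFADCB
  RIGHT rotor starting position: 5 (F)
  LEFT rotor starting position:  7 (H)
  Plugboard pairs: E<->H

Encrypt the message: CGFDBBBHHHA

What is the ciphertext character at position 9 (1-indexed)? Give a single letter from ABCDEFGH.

Char 1 ('C'): step: R->6, L=7; C->plug->C->R->H->L->H->refl->B->L'->E->R'->A->plug->A
Char 2 ('G'): step: R->7, L=7; G->plug->G->R->C->L->C->refl->G->L'->F->R'->A->plug->A
Char 3 ('F'): step: R->0, L->0 (L advanced); F->plug->F->R->B->L->B->refl->H->L'->C->R'->G->plug->G
Char 4 ('D'): step: R->1, L=0; D->plug->D->R->G->L->G->refl->C->L'->H->R'->C->plug->C
Char 5 ('B'): step: R->2, L=0; B->plug->B->R->G->L->G->refl->C->L'->H->R'->D->plug->D
Char 6 ('B'): step: R->3, L=0; B->plug->B->R->E->L->F->refl->D->L'->A->R'->G->plug->G
Char 7 ('B'): step: R->4, L=0; B->plug->B->R->F->L->E->refl->A->L'->D->R'->A->plug->A
Char 8 ('H'): step: R->5, L=0; H->plug->E->R->G->L->G->refl->C->L'->H->R'->C->plug->C
Char 9 ('H'): step: R->6, L=0; H->plug->E->R->A->L->D->refl->F->L'->E->R'->A->plug->A

A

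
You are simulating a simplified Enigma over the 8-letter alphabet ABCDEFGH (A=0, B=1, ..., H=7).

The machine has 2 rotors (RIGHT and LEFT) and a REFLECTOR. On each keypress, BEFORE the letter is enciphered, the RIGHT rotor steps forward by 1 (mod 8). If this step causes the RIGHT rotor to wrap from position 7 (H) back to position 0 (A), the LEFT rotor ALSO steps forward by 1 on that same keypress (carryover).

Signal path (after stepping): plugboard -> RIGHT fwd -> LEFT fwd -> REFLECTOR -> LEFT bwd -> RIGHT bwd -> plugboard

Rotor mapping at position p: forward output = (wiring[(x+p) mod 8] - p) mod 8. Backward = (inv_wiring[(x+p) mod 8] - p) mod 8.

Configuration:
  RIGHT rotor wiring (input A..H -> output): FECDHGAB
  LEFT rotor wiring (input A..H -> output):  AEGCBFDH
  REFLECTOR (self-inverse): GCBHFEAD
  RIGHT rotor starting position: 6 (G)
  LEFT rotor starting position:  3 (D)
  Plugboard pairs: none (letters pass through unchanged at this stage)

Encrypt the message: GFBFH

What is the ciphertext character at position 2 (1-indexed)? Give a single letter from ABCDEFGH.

Char 1 ('G'): step: R->7, L=3; G->plug->G->R->H->L->D->refl->H->L'->A->R'->F->plug->F
Char 2 ('F'): step: R->0, L->4 (L advanced); F->plug->F->R->G->L->C->refl->B->L'->B->R'->H->plug->H

H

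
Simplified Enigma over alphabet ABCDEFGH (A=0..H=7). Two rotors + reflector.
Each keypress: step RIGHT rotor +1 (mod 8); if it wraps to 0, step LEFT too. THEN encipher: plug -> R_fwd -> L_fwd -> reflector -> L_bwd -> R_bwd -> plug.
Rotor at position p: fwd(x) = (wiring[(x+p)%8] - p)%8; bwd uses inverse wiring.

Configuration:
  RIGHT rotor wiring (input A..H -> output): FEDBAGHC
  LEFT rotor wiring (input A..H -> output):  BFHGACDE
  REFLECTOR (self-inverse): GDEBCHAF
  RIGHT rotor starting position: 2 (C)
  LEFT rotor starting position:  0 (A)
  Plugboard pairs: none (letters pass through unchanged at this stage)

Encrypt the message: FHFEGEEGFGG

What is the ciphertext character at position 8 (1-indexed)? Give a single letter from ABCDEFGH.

Char 1 ('F'): step: R->3, L=0; F->plug->F->R->C->L->H->refl->F->L'->B->R'->G->plug->G
Char 2 ('H'): step: R->4, L=0; H->plug->H->R->F->L->C->refl->E->L'->H->R'->G->plug->G
Char 3 ('F'): step: R->5, L=0; F->plug->F->R->G->L->D->refl->B->L'->A->R'->D->plug->D
Char 4 ('E'): step: R->6, L=0; E->plug->E->R->F->L->C->refl->E->L'->H->R'->C->plug->C
Char 5 ('G'): step: R->7, L=0; G->plug->G->R->H->L->E->refl->C->L'->F->R'->C->plug->C
Char 6 ('E'): step: R->0, L->1 (L advanced); E->plug->E->R->A->L->E->refl->C->L'->F->R'->A->plug->A
Char 7 ('E'): step: R->1, L=1; E->plug->E->R->F->L->C->refl->E->L'->A->R'->C->plug->C
Char 8 ('G'): step: R->2, L=1; G->plug->G->R->D->L->H->refl->F->L'->C->R'->H->plug->H

H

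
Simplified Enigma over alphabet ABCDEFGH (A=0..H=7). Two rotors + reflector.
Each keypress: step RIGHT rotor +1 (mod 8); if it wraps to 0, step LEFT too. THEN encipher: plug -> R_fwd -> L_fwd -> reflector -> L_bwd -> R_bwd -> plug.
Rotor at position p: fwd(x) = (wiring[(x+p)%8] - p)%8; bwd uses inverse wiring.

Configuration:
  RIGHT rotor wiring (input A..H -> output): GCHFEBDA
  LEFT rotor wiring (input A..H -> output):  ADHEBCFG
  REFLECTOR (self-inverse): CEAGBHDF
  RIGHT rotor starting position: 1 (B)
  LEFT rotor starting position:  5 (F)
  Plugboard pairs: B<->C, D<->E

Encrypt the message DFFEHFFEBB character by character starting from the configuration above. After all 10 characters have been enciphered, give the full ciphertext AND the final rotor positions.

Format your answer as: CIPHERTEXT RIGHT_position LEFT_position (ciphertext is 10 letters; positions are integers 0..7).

Answer: AHADEACDDD 3 6

Derivation:
Char 1 ('D'): step: R->2, L=5; D->plug->E->R->B->L->A->refl->C->L'->F->R'->A->plug->A
Char 2 ('F'): step: R->3, L=5; F->plug->F->R->D->L->D->refl->G->L'->E->R'->H->plug->H
Char 3 ('F'): step: R->4, L=5; F->plug->F->R->G->L->H->refl->F->L'->A->R'->A->plug->A
Char 4 ('E'): step: R->5, L=5; E->plug->D->R->B->L->A->refl->C->L'->F->R'->E->plug->D
Char 5 ('H'): step: R->6, L=5; H->plug->H->R->D->L->D->refl->G->L'->E->R'->D->plug->E
Char 6 ('F'): step: R->7, L=5; F->plug->F->R->F->L->C->refl->A->L'->B->R'->A->plug->A
Char 7 ('F'): step: R->0, L->6 (L advanced); F->plug->F->R->B->L->A->refl->C->L'->C->R'->B->plug->C
Char 8 ('E'): step: R->1, L=6; E->plug->D->R->D->L->F->refl->H->L'->A->R'->E->plug->D
Char 9 ('B'): step: R->2, L=6; B->plug->C->R->C->L->C->refl->A->L'->B->R'->E->plug->D
Char 10 ('B'): step: R->3, L=6; B->plug->C->R->G->L->D->refl->G->L'->F->R'->E->plug->D
Final: ciphertext=AHADEACDDD, RIGHT=3, LEFT=6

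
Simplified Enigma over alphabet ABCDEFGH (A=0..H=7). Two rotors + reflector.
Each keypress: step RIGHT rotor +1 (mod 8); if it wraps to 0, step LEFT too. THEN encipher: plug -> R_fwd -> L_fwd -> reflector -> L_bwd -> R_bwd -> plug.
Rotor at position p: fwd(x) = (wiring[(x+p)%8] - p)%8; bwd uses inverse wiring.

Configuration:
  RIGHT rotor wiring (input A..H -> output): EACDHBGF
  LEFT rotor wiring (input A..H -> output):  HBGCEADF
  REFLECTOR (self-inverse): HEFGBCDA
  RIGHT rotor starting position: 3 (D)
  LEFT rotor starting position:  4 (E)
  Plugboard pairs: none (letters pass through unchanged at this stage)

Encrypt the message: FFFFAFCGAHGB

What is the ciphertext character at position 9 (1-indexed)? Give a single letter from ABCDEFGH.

Char 1 ('F'): step: R->4, L=4; F->plug->F->R->E->L->D->refl->G->L'->H->R'->H->plug->H
Char 2 ('F'): step: R->5, L=4; F->plug->F->R->F->L->F->refl->C->L'->G->R'->G->plug->G
Char 3 ('F'): step: R->6, L=4; F->plug->F->R->F->L->F->refl->C->L'->G->R'->C->plug->C
Char 4 ('F'): step: R->7, L=4; F->plug->F->R->A->L->A->refl->H->L'->C->R'->G->plug->G
Char 5 ('A'): step: R->0, L->5 (L advanced); A->plug->A->R->E->L->E->refl->B->L'->F->R'->H->plug->H
Char 6 ('F'): step: R->1, L=5; F->plug->F->R->F->L->B->refl->E->L'->E->R'->G->plug->G
Char 7 ('C'): step: R->2, L=5; C->plug->C->R->F->L->B->refl->E->L'->E->R'->E->plug->E
Char 8 ('G'): step: R->3, L=5; G->plug->G->R->F->L->B->refl->E->L'->E->R'->B->plug->B
Char 9 ('A'): step: R->4, L=5; A->plug->A->R->D->L->C->refl->F->L'->G->R'->G->plug->G

G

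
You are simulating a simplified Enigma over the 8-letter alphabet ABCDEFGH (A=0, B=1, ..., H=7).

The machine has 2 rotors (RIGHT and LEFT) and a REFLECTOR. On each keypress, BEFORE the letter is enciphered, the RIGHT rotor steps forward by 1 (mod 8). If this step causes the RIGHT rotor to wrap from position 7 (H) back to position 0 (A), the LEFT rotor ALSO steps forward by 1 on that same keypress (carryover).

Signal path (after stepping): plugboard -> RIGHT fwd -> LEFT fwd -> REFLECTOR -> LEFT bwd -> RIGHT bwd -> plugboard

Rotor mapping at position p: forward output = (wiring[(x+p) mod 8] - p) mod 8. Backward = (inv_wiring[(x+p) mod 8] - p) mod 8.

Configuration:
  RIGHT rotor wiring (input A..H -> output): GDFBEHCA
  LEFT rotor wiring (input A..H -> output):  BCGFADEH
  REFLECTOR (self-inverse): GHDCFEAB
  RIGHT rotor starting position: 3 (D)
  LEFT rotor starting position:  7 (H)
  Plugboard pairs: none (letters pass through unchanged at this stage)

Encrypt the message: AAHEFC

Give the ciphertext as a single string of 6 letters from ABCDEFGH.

Char 1 ('A'): step: R->4, L=7; A->plug->A->R->A->L->A->refl->G->L'->E->R'->D->plug->D
Char 2 ('A'): step: R->5, L=7; A->plug->A->R->C->L->D->refl->C->L'->B->R'->D->plug->D
Char 3 ('H'): step: R->6, L=7; H->plug->H->R->B->L->C->refl->D->L'->C->R'->B->plug->B
Char 4 ('E'): step: R->7, L=7; E->plug->E->R->C->L->D->refl->C->L'->B->R'->A->plug->A
Char 5 ('F'): step: R->0, L->0 (L advanced); F->plug->F->R->H->L->H->refl->B->L'->A->R'->H->plug->H
Char 6 ('C'): step: R->1, L=0; C->plug->C->R->A->L->B->refl->H->L'->H->R'->G->plug->G

Answer: DDBAHG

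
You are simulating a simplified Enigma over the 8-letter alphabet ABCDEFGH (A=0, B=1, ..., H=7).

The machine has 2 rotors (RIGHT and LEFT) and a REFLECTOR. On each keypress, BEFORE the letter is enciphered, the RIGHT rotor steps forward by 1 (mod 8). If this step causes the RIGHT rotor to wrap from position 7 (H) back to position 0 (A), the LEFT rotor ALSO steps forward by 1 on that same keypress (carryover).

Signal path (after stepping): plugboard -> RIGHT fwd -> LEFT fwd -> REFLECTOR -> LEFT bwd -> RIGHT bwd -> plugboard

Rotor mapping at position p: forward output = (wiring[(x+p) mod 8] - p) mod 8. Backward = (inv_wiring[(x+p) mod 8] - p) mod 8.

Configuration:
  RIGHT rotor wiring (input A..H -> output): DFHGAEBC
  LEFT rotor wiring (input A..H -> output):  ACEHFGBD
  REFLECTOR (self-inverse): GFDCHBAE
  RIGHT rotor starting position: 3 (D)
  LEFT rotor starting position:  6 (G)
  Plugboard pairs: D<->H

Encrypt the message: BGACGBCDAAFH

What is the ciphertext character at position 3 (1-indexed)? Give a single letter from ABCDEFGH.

Char 1 ('B'): step: R->4, L=6; B->plug->B->R->A->L->D->refl->C->L'->C->R'->H->plug->D
Char 2 ('G'): step: R->5, L=6; G->plug->G->R->B->L->F->refl->B->L'->F->R'->C->plug->C
Char 3 ('A'): step: R->6, L=6; A->plug->A->R->D->L->E->refl->H->L'->G->R'->H->plug->D

D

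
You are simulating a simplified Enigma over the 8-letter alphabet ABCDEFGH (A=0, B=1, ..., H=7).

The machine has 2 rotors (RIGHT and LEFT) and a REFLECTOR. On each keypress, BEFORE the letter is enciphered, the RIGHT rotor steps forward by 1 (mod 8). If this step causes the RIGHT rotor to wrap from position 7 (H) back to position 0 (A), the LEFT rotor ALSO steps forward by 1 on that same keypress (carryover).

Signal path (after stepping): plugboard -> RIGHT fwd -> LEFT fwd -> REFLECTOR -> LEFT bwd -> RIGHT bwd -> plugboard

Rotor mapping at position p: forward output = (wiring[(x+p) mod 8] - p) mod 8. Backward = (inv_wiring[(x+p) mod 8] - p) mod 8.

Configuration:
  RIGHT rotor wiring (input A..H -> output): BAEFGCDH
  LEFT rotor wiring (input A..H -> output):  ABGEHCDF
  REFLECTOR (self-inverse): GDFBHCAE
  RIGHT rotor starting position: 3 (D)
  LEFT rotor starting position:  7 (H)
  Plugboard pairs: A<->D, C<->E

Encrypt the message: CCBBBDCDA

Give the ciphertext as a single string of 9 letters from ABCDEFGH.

Answer: GFCHFAHAF

Derivation:
Char 1 ('C'): step: R->4, L=7; C->plug->E->R->F->L->A->refl->G->L'->A->R'->G->plug->G
Char 2 ('C'): step: R->5, L=7; C->plug->E->R->D->L->H->refl->E->L'->H->R'->F->plug->F
Char 3 ('B'): step: R->6, L=7; B->plug->B->R->B->L->B->refl->D->L'->G->R'->E->plug->C
Char 4 ('B'): step: R->7, L=7; B->plug->B->R->C->L->C->refl->F->L'->E->R'->H->plug->H
Char 5 ('B'): step: R->0, L->0 (L advanced); B->plug->B->R->A->L->A->refl->G->L'->C->R'->F->plug->F
Char 6 ('D'): step: R->1, L=0; D->plug->A->R->H->L->F->refl->C->L'->F->R'->D->plug->A
Char 7 ('C'): step: R->2, L=0; C->plug->E->R->B->L->B->refl->D->L'->G->R'->H->plug->H
Char 8 ('D'): step: R->3, L=0; D->plug->A->R->C->L->G->refl->A->L'->A->R'->D->plug->A
Char 9 ('A'): step: R->4, L=0; A->plug->D->R->D->L->E->refl->H->L'->E->R'->F->plug->F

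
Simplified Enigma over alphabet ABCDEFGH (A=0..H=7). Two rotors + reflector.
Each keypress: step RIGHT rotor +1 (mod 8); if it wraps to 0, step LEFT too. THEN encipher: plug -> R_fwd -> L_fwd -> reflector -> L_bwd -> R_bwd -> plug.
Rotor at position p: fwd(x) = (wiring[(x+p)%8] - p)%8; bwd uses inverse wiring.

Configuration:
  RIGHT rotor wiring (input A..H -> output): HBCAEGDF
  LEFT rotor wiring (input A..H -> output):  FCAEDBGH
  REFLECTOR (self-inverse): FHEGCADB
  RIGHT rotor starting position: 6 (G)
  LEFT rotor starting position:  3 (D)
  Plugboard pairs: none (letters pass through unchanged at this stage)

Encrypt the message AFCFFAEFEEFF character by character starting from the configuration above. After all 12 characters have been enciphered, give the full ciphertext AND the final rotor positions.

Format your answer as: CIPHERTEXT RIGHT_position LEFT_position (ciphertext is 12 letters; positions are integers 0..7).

Answer: BCBGDHCGGGAD 2 5

Derivation:
Char 1 ('A'): step: R->7, L=3; A->plug->A->R->G->L->H->refl->B->L'->A->R'->B->plug->B
Char 2 ('F'): step: R->0, L->4 (L advanced); F->plug->F->R->G->L->E->refl->C->L'->C->R'->C->plug->C
Char 3 ('C'): step: R->1, L=4; C->plug->C->R->H->L->A->refl->F->L'->B->R'->B->plug->B
Char 4 ('F'): step: R->2, L=4; F->plug->F->R->D->L->D->refl->G->L'->F->R'->G->plug->G
Char 5 ('F'): step: R->3, L=4; F->plug->F->R->E->L->B->refl->H->L'->A->R'->D->plug->D
Char 6 ('A'): step: R->4, L=4; A->plug->A->R->A->L->H->refl->B->L'->E->R'->H->plug->H
Char 7 ('E'): step: R->5, L=4; E->plug->E->R->E->L->B->refl->H->L'->A->R'->C->plug->C
Char 8 ('F'): step: R->6, L=4; F->plug->F->R->C->L->C->refl->E->L'->G->R'->G->plug->G
Char 9 ('E'): step: R->7, L=4; E->plug->E->R->B->L->F->refl->A->L'->H->R'->G->plug->G
Char 10 ('E'): step: R->0, L->5 (L advanced); E->plug->E->R->E->L->F->refl->A->L'->D->R'->G->plug->G
Char 11 ('F'): step: R->1, L=5; F->plug->F->R->C->L->C->refl->E->L'->A->R'->A->plug->A
Char 12 ('F'): step: R->2, L=5; F->plug->F->R->D->L->A->refl->F->L'->E->R'->D->plug->D
Final: ciphertext=BCBGDHCGGGAD, RIGHT=2, LEFT=5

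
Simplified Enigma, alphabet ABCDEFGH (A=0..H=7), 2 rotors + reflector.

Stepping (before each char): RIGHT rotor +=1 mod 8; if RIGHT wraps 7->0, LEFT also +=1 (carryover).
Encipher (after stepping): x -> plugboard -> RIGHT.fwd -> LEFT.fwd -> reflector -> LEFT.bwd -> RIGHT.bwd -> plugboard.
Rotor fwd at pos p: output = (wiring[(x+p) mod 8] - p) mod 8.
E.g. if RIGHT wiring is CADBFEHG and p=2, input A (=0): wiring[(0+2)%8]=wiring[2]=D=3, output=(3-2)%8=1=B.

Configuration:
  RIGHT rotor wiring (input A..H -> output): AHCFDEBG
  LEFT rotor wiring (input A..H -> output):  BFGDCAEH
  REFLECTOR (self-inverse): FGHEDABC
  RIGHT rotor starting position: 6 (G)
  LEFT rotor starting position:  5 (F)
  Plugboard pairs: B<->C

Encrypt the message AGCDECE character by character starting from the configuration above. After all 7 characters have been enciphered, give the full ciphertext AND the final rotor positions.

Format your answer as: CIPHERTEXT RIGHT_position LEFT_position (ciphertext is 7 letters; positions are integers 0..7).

Answer: FAFGHHH 5 6

Derivation:
Char 1 ('A'): step: R->7, L=5; A->plug->A->R->H->L->F->refl->A->L'->E->R'->F->plug->F
Char 2 ('G'): step: R->0, L->6 (L advanced); G->plug->G->R->B->L->B->refl->G->L'->A->R'->A->plug->A
Char 3 ('C'): step: R->1, L=6; C->plug->B->R->B->L->B->refl->G->L'->A->R'->F->plug->F
Char 4 ('D'): step: R->2, L=6; D->plug->D->R->C->L->D->refl->E->L'->G->R'->G->plug->G
Char 5 ('E'): step: R->3, L=6; E->plug->E->R->D->L->H->refl->C->L'->H->R'->H->plug->H
Char 6 ('C'): step: R->4, L=6; C->plug->B->R->A->L->G->refl->B->L'->B->R'->H->plug->H
Char 7 ('E'): step: R->5, L=6; E->plug->E->R->C->L->D->refl->E->L'->G->R'->H->plug->H
Final: ciphertext=FAFGHHH, RIGHT=5, LEFT=6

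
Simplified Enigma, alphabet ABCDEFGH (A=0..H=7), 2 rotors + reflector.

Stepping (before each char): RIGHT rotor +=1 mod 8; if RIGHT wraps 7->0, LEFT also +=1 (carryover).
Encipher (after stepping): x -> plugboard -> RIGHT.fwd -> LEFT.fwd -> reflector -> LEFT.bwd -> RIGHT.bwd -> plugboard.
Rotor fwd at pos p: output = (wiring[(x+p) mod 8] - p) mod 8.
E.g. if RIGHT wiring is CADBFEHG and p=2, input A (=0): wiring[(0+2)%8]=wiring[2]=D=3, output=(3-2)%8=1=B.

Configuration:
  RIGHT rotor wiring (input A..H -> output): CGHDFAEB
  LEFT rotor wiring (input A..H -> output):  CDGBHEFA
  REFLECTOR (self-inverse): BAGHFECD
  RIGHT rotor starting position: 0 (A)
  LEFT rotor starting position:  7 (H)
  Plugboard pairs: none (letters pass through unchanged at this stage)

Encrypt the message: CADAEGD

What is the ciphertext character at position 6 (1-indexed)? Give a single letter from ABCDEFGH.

Char 1 ('C'): step: R->1, L=7; C->plug->C->R->C->L->E->refl->F->L'->G->R'->B->plug->B
Char 2 ('A'): step: R->2, L=7; A->plug->A->R->F->L->A->refl->B->L'->A->R'->G->plug->G
Char 3 ('D'): step: R->3, L=7; D->plug->D->R->B->L->D->refl->H->L'->D->R'->G->plug->G
Char 4 ('A'): step: R->4, L=7; A->plug->A->R->B->L->D->refl->H->L'->D->R'->G->plug->G
Char 5 ('E'): step: R->5, L=7; E->plug->E->R->B->L->D->refl->H->L'->D->R'->A->plug->A
Char 6 ('G'): step: R->6, L=7; G->plug->G->R->H->L->G->refl->C->L'->E->R'->C->plug->C

C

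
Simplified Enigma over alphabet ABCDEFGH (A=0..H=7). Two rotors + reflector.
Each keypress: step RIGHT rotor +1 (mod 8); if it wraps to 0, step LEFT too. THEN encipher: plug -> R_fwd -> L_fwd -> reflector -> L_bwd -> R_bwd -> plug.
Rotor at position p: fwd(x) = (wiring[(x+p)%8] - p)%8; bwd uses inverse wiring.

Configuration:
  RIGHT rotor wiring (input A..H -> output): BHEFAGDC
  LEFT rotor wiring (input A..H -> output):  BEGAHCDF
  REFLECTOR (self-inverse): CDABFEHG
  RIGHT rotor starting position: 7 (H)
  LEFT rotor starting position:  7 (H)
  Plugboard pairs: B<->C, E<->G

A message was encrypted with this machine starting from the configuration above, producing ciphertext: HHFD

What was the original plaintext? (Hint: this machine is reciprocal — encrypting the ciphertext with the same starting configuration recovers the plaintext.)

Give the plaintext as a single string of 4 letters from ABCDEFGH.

Answer: BABF

Derivation:
Char 1 ('H'): step: R->0, L->0 (L advanced); H->plug->H->R->C->L->G->refl->H->L'->E->R'->C->plug->B
Char 2 ('H'): step: R->1, L=0; H->plug->H->R->A->L->B->refl->D->L'->G->R'->A->plug->A
Char 3 ('F'): step: R->2, L=0; F->plug->F->R->A->L->B->refl->D->L'->G->R'->C->plug->B
Char 4 ('D'): step: R->3, L=0; D->plug->D->R->A->L->B->refl->D->L'->G->R'->F->plug->F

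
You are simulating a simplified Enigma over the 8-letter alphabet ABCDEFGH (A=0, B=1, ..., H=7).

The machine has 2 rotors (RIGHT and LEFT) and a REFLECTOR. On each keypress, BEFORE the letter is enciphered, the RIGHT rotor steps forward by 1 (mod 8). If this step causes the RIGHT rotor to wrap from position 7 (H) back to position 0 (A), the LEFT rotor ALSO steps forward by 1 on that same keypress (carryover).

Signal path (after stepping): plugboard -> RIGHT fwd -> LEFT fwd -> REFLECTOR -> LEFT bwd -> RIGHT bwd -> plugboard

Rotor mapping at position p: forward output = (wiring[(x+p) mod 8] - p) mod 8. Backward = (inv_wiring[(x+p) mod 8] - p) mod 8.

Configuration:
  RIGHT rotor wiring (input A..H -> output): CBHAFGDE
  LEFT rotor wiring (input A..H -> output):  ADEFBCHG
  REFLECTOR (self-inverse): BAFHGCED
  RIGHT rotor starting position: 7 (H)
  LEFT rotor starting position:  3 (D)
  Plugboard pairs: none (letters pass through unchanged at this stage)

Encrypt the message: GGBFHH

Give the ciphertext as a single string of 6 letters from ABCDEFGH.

Answer: DAHGAG

Derivation:
Char 1 ('G'): step: R->0, L->4 (L advanced); G->plug->G->R->D->L->C->refl->F->L'->A->R'->D->plug->D
Char 2 ('G'): step: R->1, L=4; G->plug->G->R->D->L->C->refl->F->L'->A->R'->A->plug->A
Char 3 ('B'): step: R->2, L=4; B->plug->B->R->G->L->A->refl->B->L'->H->R'->H->plug->H
Char 4 ('F'): step: R->3, L=4; F->plug->F->R->H->L->B->refl->A->L'->G->R'->G->plug->G
Char 5 ('H'): step: R->4, L=4; H->plug->H->R->E->L->E->refl->G->L'->B->R'->A->plug->A
Char 6 ('H'): step: R->5, L=4; H->plug->H->R->A->L->F->refl->C->L'->D->R'->G->plug->G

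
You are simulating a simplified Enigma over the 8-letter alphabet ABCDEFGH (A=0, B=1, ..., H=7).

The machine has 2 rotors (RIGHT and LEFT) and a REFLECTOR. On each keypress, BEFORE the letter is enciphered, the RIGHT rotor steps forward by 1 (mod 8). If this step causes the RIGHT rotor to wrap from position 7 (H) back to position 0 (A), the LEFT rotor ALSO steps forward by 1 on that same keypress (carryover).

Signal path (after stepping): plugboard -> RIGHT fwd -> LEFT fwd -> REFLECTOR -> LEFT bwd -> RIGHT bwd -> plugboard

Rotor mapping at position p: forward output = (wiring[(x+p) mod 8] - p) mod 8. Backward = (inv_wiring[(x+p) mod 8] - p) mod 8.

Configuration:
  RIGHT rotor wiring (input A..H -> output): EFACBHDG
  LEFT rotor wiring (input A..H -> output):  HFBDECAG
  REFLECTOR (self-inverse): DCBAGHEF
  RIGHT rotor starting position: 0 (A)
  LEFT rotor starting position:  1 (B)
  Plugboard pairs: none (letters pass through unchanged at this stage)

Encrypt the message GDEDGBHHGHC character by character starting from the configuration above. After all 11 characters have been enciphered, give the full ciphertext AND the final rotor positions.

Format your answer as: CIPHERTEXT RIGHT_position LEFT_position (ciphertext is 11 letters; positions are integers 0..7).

Answer: EAFGBDFCACH 3 2

Derivation:
Char 1 ('G'): step: R->1, L=1; G->plug->G->R->F->L->H->refl->F->L'->G->R'->E->plug->E
Char 2 ('D'): step: R->2, L=1; D->plug->D->R->F->L->H->refl->F->L'->G->R'->A->plug->A
Char 3 ('E'): step: R->3, L=1; E->plug->E->R->D->L->D->refl->A->L'->B->R'->F->plug->F
Char 4 ('D'): step: R->4, L=1; D->plug->D->R->C->L->C->refl->B->L'->E->R'->G->plug->G
Char 5 ('G'): step: R->5, L=1; G->plug->G->R->F->L->H->refl->F->L'->G->R'->B->plug->B
Char 6 ('B'): step: R->6, L=1; B->plug->B->R->A->L->E->refl->G->L'->H->R'->D->plug->D
Char 7 ('H'): step: R->7, L=1; H->plug->H->R->E->L->B->refl->C->L'->C->R'->F->plug->F
Char 8 ('H'): step: R->0, L->2 (L advanced); H->plug->H->R->G->L->F->refl->H->L'->A->R'->C->plug->C
Char 9 ('G'): step: R->1, L=2; G->plug->G->R->F->L->E->refl->G->L'->E->R'->A->plug->A
Char 10 ('H'): step: R->2, L=2; H->plug->H->R->D->L->A->refl->D->L'->H->R'->C->plug->C
Char 11 ('C'): step: R->3, L=2; C->plug->C->R->E->L->G->refl->E->L'->F->R'->H->plug->H
Final: ciphertext=EAFGBDFCACH, RIGHT=3, LEFT=2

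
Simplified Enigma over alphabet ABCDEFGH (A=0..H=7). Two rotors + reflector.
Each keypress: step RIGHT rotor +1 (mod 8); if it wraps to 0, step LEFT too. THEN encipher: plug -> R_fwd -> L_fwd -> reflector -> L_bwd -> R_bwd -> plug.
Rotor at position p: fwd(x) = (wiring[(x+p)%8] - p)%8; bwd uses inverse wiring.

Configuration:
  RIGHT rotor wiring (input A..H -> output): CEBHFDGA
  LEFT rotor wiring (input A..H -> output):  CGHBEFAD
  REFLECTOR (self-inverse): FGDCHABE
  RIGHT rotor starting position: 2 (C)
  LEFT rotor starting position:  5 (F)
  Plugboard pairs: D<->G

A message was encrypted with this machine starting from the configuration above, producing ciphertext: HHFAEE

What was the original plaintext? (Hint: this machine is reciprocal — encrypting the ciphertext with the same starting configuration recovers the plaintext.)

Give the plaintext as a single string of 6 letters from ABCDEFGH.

Char 1 ('H'): step: R->3, L=5; H->plug->H->R->G->L->E->refl->H->L'->H->R'->F->plug->F
Char 2 ('H'): step: R->4, L=5; H->plug->H->R->D->L->F->refl->A->L'->A->R'->F->plug->F
Char 3 ('F'): step: R->5, L=5; F->plug->F->R->E->L->B->refl->G->L'->C->R'->G->plug->D
Char 4 ('A'): step: R->6, L=5; A->plug->A->R->A->L->A->refl->F->L'->D->R'->E->plug->E
Char 5 ('E'): step: R->7, L=5; E->plug->E->R->A->L->A->refl->F->L'->D->R'->B->plug->B
Char 6 ('E'): step: R->0, L->6 (L advanced); E->plug->E->R->F->L->D->refl->C->L'->A->R'->H->plug->H

Answer: FFDEBH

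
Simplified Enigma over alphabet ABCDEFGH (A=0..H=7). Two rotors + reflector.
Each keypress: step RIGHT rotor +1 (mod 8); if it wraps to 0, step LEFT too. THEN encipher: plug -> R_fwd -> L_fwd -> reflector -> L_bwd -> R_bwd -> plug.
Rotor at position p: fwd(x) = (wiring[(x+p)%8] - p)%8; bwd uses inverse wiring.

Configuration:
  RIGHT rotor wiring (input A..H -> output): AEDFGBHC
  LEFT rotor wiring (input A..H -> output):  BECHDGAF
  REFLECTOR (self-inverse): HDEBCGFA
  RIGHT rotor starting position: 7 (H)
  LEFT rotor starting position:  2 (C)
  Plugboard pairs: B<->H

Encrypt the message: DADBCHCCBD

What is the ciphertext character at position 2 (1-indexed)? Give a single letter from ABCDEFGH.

Char 1 ('D'): step: R->0, L->3 (L advanced); D->plug->D->R->F->L->G->refl->F->L'->D->R'->C->plug->C
Char 2 ('A'): step: R->1, L=3; A->plug->A->R->D->L->F->refl->G->L'->F->R'->D->plug->D

D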